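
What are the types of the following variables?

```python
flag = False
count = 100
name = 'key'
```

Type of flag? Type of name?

flag is bool; name is str

bool, str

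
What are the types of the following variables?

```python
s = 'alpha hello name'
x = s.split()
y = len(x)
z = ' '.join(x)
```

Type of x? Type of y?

str.split() returns list; len() returns int

list, int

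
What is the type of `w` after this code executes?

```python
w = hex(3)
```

hex() returns str representation

str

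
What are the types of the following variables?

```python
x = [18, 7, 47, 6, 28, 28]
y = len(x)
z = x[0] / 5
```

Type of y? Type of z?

len() returns int; int / int returns float

int, float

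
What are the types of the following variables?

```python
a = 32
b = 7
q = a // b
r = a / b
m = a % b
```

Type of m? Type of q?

int % int returns int; int // int returns int

int, int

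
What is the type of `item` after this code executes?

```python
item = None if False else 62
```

Ternary: condition is False, else branch (62) taken → int

int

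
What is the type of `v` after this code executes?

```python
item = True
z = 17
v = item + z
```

bool + int returns int (True is 1, so 1 + 17 = 18)

int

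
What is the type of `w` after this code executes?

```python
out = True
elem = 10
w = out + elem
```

bool + int returns int (True is 1, so 1 + 10 = 11)

int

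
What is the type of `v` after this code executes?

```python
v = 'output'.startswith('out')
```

str.startswith() returns bool

bool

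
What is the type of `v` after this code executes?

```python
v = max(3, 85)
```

max() of ints returns int

int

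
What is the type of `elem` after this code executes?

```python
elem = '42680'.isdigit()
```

str.isdigit() returns bool

bool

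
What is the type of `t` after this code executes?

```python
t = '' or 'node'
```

'or' returns first truthy value ('node', which is str)

str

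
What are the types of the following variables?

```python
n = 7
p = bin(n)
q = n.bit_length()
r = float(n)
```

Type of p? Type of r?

bin() returns str; float() returns float

str, float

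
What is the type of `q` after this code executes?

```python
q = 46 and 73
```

'and' returns the last value when all truthy (73, which is int)

int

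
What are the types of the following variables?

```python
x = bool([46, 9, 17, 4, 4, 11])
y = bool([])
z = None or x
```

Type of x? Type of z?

bool() returns bool; None or <bool> returns the bool

bool, bool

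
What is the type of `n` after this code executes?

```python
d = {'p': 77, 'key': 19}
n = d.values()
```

.values() returns a dict_values view object

dict_values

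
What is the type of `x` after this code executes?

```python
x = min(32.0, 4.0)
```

min() of floats returns float

float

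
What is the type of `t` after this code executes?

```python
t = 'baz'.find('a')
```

str.find() returns int (index, or -1)

int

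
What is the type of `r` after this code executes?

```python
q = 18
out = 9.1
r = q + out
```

int + float returns float (18 + 9.1 = 27.1)

float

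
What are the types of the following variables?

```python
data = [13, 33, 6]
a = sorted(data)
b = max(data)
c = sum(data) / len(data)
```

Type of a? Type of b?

sorted() returns list; max of ints returns int

list, int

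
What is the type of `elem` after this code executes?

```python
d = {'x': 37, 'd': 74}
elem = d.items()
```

dict.items() returns a dict_items view

dict_items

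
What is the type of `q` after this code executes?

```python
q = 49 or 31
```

'or' returns the first truthy value (49, which is int)

int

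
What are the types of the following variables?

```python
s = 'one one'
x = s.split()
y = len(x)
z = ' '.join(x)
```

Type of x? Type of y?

str.split() returns list; len() returns int

list, int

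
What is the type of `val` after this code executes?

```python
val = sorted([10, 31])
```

sorted() always returns list

list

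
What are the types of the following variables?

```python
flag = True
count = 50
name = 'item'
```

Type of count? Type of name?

count is int; name is str

int, str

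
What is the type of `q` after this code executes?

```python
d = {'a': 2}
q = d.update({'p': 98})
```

dict.update() returns None

NoneType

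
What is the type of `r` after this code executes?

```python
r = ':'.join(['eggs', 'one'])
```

str.join() returns str

str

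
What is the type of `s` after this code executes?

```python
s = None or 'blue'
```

'or' with None returns the other value ('blue', str)

str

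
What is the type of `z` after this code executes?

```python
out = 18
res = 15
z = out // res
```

int // int returns int (18 // 15 = 1)

int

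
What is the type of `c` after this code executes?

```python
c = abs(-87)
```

abs() of int returns int

int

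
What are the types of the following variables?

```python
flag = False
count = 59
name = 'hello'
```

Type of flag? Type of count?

flag is bool; count is int

bool, int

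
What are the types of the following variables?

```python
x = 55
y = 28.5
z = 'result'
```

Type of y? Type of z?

y is float; z is str

float, str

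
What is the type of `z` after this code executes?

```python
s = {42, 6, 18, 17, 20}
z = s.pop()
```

Popping from a set of ints returns int

int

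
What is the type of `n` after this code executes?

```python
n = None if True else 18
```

Ternary: condition is True, if branch (None) taken → NoneType

NoneType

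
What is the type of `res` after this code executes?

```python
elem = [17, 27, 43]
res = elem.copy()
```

list.copy() returns list

list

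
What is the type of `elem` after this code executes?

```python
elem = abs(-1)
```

abs() of int returns int

int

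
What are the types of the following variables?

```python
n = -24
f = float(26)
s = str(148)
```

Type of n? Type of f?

n is int; f is float

int, float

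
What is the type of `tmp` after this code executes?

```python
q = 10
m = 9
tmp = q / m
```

int / int always returns float in Python 3 (10 / 9 = 1.11111)

float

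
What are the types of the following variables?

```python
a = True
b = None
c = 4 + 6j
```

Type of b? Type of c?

b is NoneType; c is complex

NoneType, complex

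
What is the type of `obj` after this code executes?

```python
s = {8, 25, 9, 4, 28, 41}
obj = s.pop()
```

Popping from a set of ints returns int

int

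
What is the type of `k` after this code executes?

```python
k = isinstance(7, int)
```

isinstance() returns bool

bool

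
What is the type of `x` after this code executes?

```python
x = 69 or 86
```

'or' returns the first truthy value (69, which is int)

int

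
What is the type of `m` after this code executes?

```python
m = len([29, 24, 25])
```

len() always returns int

int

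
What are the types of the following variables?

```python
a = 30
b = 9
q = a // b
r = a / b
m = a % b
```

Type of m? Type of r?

int % int returns int; int / int returns float

int, float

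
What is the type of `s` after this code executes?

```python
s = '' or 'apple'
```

'or' returns first truthy value ('apple', which is str)

str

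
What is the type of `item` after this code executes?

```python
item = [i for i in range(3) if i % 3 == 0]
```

A list comprehension [...] produces a list

list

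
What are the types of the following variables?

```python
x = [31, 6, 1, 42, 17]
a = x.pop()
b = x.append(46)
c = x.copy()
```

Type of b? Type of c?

list.append() returns None; list.copy() returns list

NoneType, list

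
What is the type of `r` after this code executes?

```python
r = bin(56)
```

bin() returns str representation

str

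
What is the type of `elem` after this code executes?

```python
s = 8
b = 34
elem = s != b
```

Comparison operators return bool

bool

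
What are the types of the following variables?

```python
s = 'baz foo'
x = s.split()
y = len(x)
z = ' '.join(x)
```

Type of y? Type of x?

len() returns int; str.split() returns list

int, list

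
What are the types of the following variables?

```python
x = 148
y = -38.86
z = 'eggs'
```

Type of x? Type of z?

x is int; z is str

int, str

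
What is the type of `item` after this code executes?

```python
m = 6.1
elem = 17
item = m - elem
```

float - int returns float (6.1 - 17 = -10.9)

float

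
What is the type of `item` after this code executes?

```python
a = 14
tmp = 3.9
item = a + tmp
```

int + float returns float (14 + 3.9 = 17.9)

float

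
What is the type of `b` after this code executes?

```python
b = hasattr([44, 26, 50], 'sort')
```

hasattr() returns bool

bool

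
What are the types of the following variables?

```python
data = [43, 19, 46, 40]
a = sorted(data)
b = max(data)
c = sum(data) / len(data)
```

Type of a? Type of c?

sorted() returns list; int / int returns float

list, float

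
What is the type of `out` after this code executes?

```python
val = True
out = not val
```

'not' always returns bool

bool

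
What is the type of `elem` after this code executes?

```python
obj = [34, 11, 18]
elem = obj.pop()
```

list.pop() returns the popped element (int here)

int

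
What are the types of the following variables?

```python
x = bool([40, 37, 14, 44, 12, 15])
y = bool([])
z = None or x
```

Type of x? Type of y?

bool() returns bool; bool() returns bool

bool, bool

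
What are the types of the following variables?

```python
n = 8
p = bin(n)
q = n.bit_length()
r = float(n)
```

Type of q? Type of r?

int.bit_length() returns int; float() returns float

int, float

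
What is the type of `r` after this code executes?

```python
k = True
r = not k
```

'not' always returns bool

bool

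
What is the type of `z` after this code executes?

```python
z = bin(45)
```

bin() returns str representation

str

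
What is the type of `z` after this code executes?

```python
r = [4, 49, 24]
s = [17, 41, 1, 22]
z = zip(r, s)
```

zip() returns a zip iterator object

zip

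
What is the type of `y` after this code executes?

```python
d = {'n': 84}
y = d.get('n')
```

dict.get() returns the value (int) when key is found

int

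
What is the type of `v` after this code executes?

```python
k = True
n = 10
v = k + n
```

bool + int returns int (True is 1, so 1 + 10 = 11)

int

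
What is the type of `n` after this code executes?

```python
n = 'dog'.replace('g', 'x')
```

str.replace() returns str

str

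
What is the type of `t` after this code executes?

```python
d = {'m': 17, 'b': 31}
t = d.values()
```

.values() returns a dict_values view object

dict_values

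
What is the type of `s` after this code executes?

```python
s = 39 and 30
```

'and' returns the last value when all truthy (30, which is int)

int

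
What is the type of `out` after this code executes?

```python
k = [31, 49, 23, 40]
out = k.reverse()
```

list.reverse() returns None

NoneType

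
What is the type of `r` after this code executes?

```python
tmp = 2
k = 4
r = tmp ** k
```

int ** positive int returns int (2 ** 4 = 16)

int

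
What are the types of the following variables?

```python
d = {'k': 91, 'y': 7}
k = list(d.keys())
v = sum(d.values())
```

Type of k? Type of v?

list(...) returns list; sum of int values returns int

list, int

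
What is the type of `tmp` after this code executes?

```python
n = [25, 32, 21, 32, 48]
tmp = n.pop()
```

list.pop() returns the popped element (int here)

int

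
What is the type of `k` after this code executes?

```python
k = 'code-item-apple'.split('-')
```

str.split() returns list

list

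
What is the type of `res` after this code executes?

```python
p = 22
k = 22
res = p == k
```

Equality comparison returns bool

bool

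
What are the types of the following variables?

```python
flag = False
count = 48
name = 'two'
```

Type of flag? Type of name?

flag is bool; name is str

bool, str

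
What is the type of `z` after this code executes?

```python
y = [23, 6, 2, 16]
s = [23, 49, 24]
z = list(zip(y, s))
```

list(zip(...)) returns a list of tuples

list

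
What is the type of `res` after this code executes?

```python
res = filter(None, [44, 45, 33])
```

filter() returns a filter iterator object

filter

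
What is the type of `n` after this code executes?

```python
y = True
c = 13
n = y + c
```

bool + int returns int (True is 1, so 1 + 13 = 14)

int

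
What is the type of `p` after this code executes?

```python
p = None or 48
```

'or' with None returns the other value (48, int)

int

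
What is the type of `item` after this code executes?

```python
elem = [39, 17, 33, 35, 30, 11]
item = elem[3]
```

Indexing a list of ints returns int (elem[3] = 35)

int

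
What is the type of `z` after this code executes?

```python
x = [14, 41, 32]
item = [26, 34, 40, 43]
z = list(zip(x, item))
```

list(zip(...)) returns a list of tuples

list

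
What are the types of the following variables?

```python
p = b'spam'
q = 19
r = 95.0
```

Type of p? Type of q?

p is bytes; q is int

bytes, int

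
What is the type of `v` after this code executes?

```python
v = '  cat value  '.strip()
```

str.strip() returns str

str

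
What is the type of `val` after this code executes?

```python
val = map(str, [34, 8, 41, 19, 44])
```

map() returns a map iterator object

map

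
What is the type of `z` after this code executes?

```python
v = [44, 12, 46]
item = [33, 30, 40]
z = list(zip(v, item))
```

list(zip(...)) returns a list of tuples

list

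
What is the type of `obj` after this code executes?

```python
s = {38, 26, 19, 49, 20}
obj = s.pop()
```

Popping from a set of ints returns int

int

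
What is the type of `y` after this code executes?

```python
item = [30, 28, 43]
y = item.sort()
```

list.sort() returns None (sorts in place)

NoneType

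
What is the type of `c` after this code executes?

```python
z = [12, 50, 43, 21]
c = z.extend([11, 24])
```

list.extend() returns None

NoneType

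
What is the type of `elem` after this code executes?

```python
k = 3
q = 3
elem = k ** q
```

int ** positive int returns int (3 ** 3 = 27)

int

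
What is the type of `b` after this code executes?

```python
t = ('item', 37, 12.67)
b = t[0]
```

Index 0 of tuple is 'item' which is str

str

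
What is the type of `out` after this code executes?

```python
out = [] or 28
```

'or' returns first truthy value (28, which is int)

int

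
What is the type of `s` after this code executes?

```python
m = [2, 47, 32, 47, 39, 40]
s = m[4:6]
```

Slicing a list always returns a list

list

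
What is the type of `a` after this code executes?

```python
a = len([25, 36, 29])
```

len() always returns int

int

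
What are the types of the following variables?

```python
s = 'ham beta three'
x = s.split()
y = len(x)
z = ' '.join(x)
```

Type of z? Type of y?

str.join() returns str; len() returns int

str, int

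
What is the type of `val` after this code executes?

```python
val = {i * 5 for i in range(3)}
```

A set comprehension {expr for x in iterable} produces a set

set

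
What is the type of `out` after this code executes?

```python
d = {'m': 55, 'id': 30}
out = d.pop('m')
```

dict.pop() returns the value (int)

int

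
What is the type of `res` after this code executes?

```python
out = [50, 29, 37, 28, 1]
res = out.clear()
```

list.clear() returns None

NoneType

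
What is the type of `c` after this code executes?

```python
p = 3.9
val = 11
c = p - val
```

float - int returns float (3.9 - 11 = -7.1)

float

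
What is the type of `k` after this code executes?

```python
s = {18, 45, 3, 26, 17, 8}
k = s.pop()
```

Popping from a set of ints returns int

int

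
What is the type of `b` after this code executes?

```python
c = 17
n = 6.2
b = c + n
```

int + float returns float (17 + 6.2 = 23.2)

float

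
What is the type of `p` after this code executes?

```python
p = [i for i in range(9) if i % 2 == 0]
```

A list comprehension [...] produces a list

list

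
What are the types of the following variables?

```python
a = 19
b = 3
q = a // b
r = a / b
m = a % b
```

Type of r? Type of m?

int / int returns float; int % int returns int

float, int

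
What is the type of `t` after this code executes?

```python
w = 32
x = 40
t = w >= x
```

Comparison operators return bool

bool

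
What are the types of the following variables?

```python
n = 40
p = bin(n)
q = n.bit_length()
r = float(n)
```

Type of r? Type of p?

float() returns float; bin() returns str

float, str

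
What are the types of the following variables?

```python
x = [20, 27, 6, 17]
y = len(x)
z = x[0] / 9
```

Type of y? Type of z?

len() returns int; int / int returns float

int, float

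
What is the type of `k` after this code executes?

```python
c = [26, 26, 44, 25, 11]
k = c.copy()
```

list.copy() returns list

list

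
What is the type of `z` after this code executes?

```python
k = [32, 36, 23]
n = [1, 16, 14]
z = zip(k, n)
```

zip() returns a zip iterator object

zip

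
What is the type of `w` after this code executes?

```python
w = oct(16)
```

oct() returns str representation

str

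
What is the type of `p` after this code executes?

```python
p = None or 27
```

'or' with None returns the other value (27, int)

int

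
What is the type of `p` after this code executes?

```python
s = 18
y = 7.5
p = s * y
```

int * float returns float (18 * 7.5 = 135.0)

float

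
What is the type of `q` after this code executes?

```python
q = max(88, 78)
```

max() of ints returns int

int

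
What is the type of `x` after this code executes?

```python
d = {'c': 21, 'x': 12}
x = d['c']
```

Accessing dict[str, int] with key 'c' returns int value 21

int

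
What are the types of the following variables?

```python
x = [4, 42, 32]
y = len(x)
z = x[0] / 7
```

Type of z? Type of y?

int / int returns float; len() returns int

float, int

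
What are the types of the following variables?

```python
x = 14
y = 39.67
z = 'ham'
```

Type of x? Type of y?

x is int; y is float

int, float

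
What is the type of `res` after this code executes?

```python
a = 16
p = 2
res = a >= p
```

Comparison operators return bool

bool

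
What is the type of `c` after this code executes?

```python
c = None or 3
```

'or' with None returns the other value (3, int)

int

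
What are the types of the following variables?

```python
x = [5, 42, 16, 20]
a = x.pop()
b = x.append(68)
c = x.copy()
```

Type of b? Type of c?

list.append() returns None; list.copy() returns list

NoneType, list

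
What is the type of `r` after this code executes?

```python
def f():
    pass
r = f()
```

A function with no return statement returns None

NoneType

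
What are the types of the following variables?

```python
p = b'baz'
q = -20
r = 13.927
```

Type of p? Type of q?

p is bytes; q is int

bytes, int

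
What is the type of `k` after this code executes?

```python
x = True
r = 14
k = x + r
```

bool + int returns int (True is 1, so 1 + 14 = 15)

int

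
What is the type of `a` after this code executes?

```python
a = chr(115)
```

chr() returns str (single character)

str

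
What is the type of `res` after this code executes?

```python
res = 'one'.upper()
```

str.upper() returns str

str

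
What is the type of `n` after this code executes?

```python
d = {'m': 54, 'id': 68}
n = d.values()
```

.values() returns a dict_values view object

dict_values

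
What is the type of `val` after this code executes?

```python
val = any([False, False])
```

any() returns bool

bool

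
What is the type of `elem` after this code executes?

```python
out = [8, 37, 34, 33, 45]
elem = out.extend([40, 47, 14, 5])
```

list.extend() returns None

NoneType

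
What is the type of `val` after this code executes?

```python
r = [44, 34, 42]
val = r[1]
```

Indexing a list of ints returns int (r[1] = 34)

int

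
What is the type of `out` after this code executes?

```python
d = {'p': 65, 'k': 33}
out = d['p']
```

Accessing dict[str, int] with key 'p' returns int value 65

int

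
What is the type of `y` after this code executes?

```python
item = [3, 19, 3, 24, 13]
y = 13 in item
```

'in' operator returns bool

bool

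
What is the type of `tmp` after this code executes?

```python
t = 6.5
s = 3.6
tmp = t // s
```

float // float returns float (floor division preserves float type)

float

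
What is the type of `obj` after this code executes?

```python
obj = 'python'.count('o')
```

str.count() returns int

int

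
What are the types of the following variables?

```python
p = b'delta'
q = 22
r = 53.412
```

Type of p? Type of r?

p is bytes; r is float

bytes, float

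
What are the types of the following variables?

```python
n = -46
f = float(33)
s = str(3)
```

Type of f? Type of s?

f is float; s is str

float, str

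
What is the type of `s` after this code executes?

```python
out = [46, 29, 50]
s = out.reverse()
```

list.reverse() returns None

NoneType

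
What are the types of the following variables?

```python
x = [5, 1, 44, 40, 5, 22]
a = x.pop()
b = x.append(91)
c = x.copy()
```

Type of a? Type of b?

list.pop() returns the element (int); list.append() returns None

int, NoneType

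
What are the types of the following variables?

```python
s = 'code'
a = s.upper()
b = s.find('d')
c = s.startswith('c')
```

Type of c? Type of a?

str.startswith() returns bool; str.upper() returns str

bool, str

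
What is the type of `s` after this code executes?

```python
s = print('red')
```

print() returns None

NoneType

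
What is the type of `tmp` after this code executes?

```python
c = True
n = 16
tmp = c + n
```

bool + int returns int (True is 1, so 1 + 16 = 17)

int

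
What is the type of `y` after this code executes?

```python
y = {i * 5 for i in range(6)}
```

A set comprehension {expr for x in iterable} produces a set

set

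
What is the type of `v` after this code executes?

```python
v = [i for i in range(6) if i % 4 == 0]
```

A list comprehension [...] produces a list

list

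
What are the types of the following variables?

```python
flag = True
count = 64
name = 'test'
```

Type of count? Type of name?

count is int; name is str

int, str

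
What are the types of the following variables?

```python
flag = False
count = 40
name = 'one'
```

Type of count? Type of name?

count is int; name is str

int, str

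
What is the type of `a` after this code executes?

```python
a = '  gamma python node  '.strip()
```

str.strip() returns str

str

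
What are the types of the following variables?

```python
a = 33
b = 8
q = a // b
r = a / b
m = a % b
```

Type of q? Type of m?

int // int returns int; int % int returns int

int, int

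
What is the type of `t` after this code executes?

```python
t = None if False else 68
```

Ternary: condition is False, else branch (68) taken → int

int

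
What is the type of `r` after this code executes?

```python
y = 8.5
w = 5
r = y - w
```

float - int returns float (8.5 - 5 = 3.5)

float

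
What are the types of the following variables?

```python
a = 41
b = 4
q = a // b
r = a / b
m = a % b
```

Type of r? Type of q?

int / int returns float; int // int returns int

float, int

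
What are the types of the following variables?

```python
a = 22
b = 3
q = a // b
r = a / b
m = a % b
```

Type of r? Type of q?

int / int returns float; int // int returns int

float, int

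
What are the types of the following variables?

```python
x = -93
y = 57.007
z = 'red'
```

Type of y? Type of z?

y is float; z is str

float, str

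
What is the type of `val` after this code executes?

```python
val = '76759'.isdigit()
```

str.isdigit() returns bool

bool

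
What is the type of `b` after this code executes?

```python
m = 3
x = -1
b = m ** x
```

int ** negative int returns float

float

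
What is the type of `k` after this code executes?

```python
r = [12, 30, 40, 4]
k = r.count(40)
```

list.count() returns int

int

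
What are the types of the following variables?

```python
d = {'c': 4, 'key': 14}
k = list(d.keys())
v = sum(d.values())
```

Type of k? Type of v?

list(...) returns list; sum of int values returns int

list, int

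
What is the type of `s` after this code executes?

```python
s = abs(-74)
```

abs() of int returns int

int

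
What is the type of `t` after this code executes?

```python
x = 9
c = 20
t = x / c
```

int / int always returns float in Python 3 (9 / 20 = 0.45)

float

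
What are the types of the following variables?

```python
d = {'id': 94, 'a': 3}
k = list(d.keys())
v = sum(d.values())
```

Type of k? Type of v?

list(...) returns list; sum of int values returns int

list, int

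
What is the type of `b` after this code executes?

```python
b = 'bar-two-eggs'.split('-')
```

str.split() returns list

list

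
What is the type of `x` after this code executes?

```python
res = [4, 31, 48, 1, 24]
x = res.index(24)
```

list.index() returns int

int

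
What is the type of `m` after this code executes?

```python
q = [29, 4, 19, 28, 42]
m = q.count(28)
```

list.count() returns int

int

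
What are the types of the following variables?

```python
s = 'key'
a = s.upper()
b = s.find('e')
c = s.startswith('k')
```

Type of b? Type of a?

str.find() returns int; str.upper() returns str

int, str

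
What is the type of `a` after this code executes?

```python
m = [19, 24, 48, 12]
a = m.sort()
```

list.sort() returns None (sorts in place)

NoneType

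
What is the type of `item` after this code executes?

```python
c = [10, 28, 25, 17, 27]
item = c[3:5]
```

Slicing a list always returns a list

list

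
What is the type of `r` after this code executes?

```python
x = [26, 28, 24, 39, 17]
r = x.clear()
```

list.clear() returns None

NoneType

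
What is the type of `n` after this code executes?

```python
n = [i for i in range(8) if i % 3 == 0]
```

A list comprehension [...] produces a list

list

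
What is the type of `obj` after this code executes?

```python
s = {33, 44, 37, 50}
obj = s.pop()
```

Popping from a set of ints returns int

int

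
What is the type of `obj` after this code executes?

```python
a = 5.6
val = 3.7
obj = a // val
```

float // float returns float (floor division preserves float type)

float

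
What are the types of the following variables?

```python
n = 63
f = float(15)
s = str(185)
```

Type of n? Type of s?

n is int; s is str

int, str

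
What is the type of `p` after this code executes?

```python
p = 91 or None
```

'or' returns first truthy value (91, int)

int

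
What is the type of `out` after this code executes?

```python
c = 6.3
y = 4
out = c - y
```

float - int returns float (6.3 - 4 = 2.3)

float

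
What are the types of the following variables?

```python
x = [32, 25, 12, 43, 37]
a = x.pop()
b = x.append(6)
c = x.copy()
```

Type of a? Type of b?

list.pop() returns the element (int); list.append() returns None

int, NoneType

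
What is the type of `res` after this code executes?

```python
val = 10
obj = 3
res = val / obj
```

int / int always returns float in Python 3 (10 / 3 = 3.33333)

float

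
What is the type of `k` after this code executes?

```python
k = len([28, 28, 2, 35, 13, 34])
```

len() always returns int

int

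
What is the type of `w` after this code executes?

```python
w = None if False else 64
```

Ternary: condition is False, else branch (64) taken → int

int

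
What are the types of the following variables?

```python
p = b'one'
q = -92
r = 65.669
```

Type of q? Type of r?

q is int; r is float

int, float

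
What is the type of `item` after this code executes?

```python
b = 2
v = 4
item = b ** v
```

int ** positive int returns int (2 ** 4 = 16)

int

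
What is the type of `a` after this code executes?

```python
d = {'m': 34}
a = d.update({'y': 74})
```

dict.update() returns None

NoneType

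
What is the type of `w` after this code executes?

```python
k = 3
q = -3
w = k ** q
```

int ** negative int returns float

float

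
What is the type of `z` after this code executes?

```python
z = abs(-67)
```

abs() of int returns int

int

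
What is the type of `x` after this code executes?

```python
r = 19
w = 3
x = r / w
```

int / int always returns float in Python 3 (19 / 3 = 6.33333)

float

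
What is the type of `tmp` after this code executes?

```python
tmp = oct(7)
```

oct() returns str representation

str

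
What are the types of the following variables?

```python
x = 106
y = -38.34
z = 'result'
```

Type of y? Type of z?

y is float; z is str

float, str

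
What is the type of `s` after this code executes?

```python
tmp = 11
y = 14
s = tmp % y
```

int % int returns int (11 % 14 = 11)

int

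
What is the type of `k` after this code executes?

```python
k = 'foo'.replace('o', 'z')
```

str.replace() returns str

str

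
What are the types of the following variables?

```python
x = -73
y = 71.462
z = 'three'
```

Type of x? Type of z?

x is int; z is str

int, str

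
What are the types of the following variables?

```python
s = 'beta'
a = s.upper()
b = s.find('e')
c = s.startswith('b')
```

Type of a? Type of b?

str.upper() returns str; str.find() returns int

str, int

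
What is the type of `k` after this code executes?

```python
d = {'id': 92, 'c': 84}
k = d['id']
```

Accessing dict[str, int] with key 'id' returns int value 92

int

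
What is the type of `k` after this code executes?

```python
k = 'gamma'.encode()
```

str.encode() returns bytes

bytes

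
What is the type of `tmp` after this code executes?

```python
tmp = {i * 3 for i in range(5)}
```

A set comprehension {expr for x in iterable} produces a set

set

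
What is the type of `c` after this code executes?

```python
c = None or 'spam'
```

'or' with None returns the other value ('spam', str)

str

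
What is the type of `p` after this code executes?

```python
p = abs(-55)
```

abs() of int returns int

int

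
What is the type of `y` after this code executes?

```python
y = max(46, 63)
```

max() of ints returns int

int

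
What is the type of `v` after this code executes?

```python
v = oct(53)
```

oct() returns str representation

str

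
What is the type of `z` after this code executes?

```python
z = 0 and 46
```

'and' returns the first falsy value (0, which is int)

int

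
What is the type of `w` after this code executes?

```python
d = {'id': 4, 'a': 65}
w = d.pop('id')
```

dict.pop() returns the value (int)

int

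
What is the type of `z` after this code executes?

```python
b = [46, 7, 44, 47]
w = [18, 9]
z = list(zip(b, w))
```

list(zip(...)) returns a list of tuples

list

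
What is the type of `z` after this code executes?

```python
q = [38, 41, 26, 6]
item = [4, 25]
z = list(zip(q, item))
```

list(zip(...)) returns a list of tuples

list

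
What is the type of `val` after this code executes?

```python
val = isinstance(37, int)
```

isinstance() returns bool

bool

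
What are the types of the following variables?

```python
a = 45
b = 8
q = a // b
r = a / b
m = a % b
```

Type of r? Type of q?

int / int returns float; int // int returns int

float, int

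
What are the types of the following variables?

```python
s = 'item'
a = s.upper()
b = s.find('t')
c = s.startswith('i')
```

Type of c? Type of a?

str.startswith() returns bool; str.upper() returns str

bool, str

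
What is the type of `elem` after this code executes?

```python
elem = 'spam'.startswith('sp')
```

str.startswith() returns bool

bool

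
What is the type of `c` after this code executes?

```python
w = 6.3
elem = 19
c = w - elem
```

float - int returns float (6.3 - 19 = -12.7)

float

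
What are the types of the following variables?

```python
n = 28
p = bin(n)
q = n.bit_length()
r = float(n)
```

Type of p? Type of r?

bin() returns str; float() returns float

str, float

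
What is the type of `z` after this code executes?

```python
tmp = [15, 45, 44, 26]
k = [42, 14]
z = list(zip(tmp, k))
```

list(zip(...)) returns a list of tuples

list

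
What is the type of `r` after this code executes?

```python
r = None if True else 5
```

Ternary: condition is True, if branch (None) taken → NoneType

NoneType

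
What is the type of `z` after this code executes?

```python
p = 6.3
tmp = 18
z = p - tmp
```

float - int returns float (6.3 - 18 = -11.7)

float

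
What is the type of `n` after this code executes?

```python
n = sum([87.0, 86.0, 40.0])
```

sum() of floats returns float

float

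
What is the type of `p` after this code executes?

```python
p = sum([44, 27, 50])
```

sum() of ints returns int

int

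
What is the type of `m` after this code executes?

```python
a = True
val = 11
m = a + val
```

bool + int returns int (True is 1, so 1 + 11 = 12)

int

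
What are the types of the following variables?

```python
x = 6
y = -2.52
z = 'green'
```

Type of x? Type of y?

x is int; y is float

int, float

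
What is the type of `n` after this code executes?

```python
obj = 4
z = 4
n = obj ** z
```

int ** positive int returns int (4 ** 4 = 256)

int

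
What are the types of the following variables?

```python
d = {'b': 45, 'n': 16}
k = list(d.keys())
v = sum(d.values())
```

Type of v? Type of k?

sum of int values returns int; list(...) returns list

int, list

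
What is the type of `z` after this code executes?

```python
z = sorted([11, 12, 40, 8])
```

sorted() always returns list

list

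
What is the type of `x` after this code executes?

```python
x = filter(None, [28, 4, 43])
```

filter() returns a filter iterator object

filter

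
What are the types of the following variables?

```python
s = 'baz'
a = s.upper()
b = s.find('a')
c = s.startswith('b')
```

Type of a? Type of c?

str.upper() returns str; str.startswith() returns bool

str, bool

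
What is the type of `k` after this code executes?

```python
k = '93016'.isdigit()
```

str.isdigit() returns bool

bool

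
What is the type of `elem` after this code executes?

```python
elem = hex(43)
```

hex() returns str representation

str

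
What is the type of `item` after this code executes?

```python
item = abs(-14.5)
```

abs() of float returns float

float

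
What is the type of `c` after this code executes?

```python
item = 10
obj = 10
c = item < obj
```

Comparison operators return bool

bool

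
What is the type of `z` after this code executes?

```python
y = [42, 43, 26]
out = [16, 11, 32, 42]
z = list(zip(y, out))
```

list(zip(...)) returns a list of tuples

list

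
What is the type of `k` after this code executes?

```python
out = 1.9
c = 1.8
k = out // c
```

float // float returns float (floor division preserves float type)

float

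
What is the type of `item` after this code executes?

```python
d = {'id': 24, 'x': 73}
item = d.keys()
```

.keys() returns a dict_keys view object

dict_keys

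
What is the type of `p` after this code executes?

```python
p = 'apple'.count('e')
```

str.count() returns int

int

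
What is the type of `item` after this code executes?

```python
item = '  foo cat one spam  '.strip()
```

str.strip() returns str

str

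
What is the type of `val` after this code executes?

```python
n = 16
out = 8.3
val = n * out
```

int * float returns float (16 * 8.3 = 132.8)

float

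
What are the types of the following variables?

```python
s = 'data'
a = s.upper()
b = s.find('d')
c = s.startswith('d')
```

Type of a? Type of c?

str.upper() returns str; str.startswith() returns bool

str, bool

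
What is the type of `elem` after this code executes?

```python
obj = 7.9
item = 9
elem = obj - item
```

float - int returns float (7.9 - 9 = -1.1)

float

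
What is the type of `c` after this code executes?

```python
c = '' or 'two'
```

'or' returns first truthy value ('two', which is str)

str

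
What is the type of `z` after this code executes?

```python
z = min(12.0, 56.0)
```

min() of floats returns float

float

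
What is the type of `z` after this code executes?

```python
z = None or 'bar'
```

'or' with None returns the other value ('bar', str)

str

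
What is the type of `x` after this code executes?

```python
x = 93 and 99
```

'and' returns the last value when all truthy (99, which is int)

int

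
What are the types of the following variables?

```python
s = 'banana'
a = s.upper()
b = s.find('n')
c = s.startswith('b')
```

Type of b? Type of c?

str.find() returns int; str.startswith() returns bool

int, bool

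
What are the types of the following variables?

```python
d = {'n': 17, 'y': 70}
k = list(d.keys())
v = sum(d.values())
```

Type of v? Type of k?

sum of int values returns int; list(...) returns list

int, list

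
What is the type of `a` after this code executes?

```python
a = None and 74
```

'and' returns first falsy value (None)

NoneType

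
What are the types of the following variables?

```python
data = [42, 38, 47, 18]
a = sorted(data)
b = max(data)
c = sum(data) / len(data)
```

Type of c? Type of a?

int / int returns float; sorted() returns list

float, list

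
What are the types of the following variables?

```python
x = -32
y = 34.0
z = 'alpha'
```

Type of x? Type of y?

x is int; y is float

int, float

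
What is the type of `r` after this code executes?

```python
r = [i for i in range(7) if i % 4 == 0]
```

A list comprehension [...] produces a list

list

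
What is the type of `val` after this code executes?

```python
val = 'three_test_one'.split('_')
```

str.split() returns list

list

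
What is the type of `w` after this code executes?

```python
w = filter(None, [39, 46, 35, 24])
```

filter() returns a filter iterator object

filter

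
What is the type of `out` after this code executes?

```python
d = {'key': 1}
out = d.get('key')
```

dict.get() returns the value (int) when key is found

int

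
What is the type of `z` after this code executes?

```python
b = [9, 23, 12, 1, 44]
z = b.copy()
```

list.copy() returns list

list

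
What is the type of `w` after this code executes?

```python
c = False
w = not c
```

'not' always returns bool

bool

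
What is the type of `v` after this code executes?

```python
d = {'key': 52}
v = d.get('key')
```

dict.get() returns the value (int) when key is found

int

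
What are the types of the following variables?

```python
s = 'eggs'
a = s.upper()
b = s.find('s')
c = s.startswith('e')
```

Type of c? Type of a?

str.startswith() returns bool; str.upper() returns str

bool, str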